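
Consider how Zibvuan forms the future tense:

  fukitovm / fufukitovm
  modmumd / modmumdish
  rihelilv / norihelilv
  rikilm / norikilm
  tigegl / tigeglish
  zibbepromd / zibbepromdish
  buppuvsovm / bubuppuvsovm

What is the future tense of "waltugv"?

rikilm and buppuvsovm both end in -m yet inflect differently (norikilm, bubuppuvsovm), so the final letter is not what conditions the rule; the second-to-last letter is.
"waltugv" has second-to-last letter 'g'. The one such stem in the data (tigegl → tigeglish) adds -ish, so the same rule applies.
The other patterns: stems whose second-to-last letter is 'l' add the prefix no-; stems whose second-to-last letter is 'v' repeat the first consonant+vowel as a prefix.
So waltugv → waltugvish.

waltugvish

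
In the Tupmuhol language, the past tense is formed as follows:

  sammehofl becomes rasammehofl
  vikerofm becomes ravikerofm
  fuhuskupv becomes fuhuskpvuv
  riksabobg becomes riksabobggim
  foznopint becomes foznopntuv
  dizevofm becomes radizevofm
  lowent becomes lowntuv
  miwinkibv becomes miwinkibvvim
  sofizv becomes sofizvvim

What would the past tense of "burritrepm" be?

fuhuskupv and miwinkibv both end in -v yet inflect differently (fuhuskpvuv, miwinkibvvim), so the final letter is not what conditions the rule; the second-to-last letter is.
"burritrepm" has second-to-last letter 'p'. The one such stem in the data (fuhuskupv → fuhuskpvuv) deletes the last vowel and adds -uv (as do lowent, foznopint), so the same rule applies.
The other patterns: stems whose second-to-last letter is 'f' add the prefix ra-; stems whose second-to-last letter is 'b' or 'z' double the final consonant and add -im.
So burritrepm → burritrpmuv.

burritrpmuv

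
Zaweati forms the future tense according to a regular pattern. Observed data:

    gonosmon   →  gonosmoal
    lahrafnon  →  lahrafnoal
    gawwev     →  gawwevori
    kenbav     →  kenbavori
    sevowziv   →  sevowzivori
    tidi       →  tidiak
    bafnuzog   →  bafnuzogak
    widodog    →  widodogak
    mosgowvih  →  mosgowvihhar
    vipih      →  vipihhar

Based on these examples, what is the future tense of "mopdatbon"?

sevowziv and tidi both have last vowel 'i' yet inflect differently (sevowzivori, tidiak), so the last vowel is not what conditions the rule; the final letter is.
"mopdatbon" ends in -n. The stems ending in -n (gonosmon → gonosmoal, lahrafnon → lahrafnoal) drop the final letter and add -al.
So mopdatbon → mopdatboal.

mopdatboal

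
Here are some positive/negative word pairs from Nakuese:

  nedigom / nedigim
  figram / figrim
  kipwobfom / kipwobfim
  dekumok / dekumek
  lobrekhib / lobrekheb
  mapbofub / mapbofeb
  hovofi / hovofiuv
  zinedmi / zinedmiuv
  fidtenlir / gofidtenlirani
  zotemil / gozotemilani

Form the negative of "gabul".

gogabulani

nedigom and dekumok both have last vowel 'o' yet inflect differently (nedigim, dekumek), so the last vowel is not what conditions the rule; the final letter is.
"gabul" ends in -l. The one such stem in the data (zotemil → gozotemilani) adds go- … -ani around the stem, so the same rule applies.
So gabul → gogabulani.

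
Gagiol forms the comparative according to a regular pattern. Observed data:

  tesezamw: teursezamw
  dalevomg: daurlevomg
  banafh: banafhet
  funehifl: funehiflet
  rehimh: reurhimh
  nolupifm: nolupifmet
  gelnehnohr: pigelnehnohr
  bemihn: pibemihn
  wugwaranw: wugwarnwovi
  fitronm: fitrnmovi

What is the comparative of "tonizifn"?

rehimh and banafh both end in -h yet inflect differently (reurhimh, banafhet), so the final letter is not what conditions the rule; the second-to-last letter is.
"tonizifn" has second-to-last letter 'f'. The stems whose second-to-last letter is 'f' (funehifl → funehiflet, banafh → banafhet, nolupifm → nolupifmet) add -et.
The other patterns: stems whose second-to-last letter is 'm' insert -ur- after the first vowel; stems whose second-to-last letter is 'h' add the prefix pi-; stems whose second-to-last letter is 'n' delete the last vowel and add -ovi.
So tonizifn → tonizifnet.

tonizifnet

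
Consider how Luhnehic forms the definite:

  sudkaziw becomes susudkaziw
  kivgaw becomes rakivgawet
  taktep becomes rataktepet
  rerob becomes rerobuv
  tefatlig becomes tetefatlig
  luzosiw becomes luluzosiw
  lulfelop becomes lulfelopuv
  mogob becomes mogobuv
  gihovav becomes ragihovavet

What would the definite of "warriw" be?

sudkaziw and kivgaw both end in -w yet inflect differently (susudkaziw, rakivgawet), so the final letter is not what conditions the rule; the last vowel is.
"warriw" has last vowel 'i'. The stems whose last vowel is 'i' (sudkaziw → susudkaziw, luzosiw → luluzosiw, tefatlig → tetefatlig) repeat the first consonant+vowel as a prefix.
The other patterns: stems whose last vowel is 'a' or 'e' add ra- … -et around the stem; stems whose last vowel is 'o' add -uv.
So warriw → wawarriw.

wawarriw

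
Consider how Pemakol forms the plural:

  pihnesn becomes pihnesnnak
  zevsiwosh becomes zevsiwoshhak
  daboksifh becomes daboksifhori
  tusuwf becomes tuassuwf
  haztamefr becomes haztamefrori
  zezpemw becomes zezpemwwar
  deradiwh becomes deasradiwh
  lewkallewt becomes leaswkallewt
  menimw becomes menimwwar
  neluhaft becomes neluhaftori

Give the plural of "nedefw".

daboksifh and zevsiwosh both end in -h yet inflect differently (daboksifhori, zevsiwoshhak), so the final letter is not what conditions the rule; the second-to-last letter is.
"nedefw" has second-to-last letter 'f'. The stems whose second-to-last letter is 'f' (neluhaft → neluhaftori, haztamefr → haztamefrori, daboksifh → daboksifhori) add -ori.
So nedefw → nedefwori.

nedefwori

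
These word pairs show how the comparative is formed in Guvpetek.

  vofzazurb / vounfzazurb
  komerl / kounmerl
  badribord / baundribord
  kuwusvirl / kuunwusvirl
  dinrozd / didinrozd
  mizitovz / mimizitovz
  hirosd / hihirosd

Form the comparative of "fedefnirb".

feundefnirb

badribord and dinrozd both end in -d yet inflect differently (baundribord, didinrozd), so the final letter is not what conditions the rule; the second-to-last letter is.
"fedefnirb" has second-to-last letter 'r'. The stems whose second-to-last letter is 'r' (vofzazurb → vounfzazurb, kuwusvirl → kuunwusvirl, komerl → kounmerl) insert -un- after the first vowel.
The other pattern: stems whose second-to-last letter is 's', 'v' or 'z' repeat the first consonant+vowel as a prefix.
So fedefnirb → feundefnirb.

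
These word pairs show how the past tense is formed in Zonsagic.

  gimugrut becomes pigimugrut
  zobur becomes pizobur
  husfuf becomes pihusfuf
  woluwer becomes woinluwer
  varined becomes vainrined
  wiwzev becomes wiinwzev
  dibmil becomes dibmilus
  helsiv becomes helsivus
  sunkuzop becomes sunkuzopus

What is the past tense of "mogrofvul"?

zobur and woluwer both end in -r yet inflect differently (pizobur, woinluwer), so the final letter is not what conditions the rule; the last vowel is.
"mogrofvul" has last vowel 'u'. The stems whose last vowel is 'u' (gimugrut → pigimugrut, zobur → pizobur, husfuf → pihusfuf) add the prefix pi-.
So mogrofvul → pimogrofvul.

pimogrofvul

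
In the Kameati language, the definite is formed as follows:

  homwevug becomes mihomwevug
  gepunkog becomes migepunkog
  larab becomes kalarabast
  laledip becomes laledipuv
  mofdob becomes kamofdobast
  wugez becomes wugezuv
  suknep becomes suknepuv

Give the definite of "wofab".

mofdob and gepunkog both have last vowel 'o' yet inflect differently (kamofdobast, migepunkog), so the last vowel is not what conditions the rule; the final letter is.
"wofab" ends in -b. The stems ending in -b (mofdob → kamofdobast, larab → kalarabast) add ka- … -ast around the stem.
The other patterns: stems ending in -g add the prefix mi-; stems ending in -p or -z add -uv.
So wofab → kawofabast.

kawofabast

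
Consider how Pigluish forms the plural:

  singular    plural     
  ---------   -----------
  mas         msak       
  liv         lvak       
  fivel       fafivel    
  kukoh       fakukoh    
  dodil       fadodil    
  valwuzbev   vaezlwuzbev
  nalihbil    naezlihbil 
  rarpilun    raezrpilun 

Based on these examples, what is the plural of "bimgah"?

fabimgah

"bimgah" has 2 vowels. The stems with 2 vowels (fivel → fafivel, kukoh → fakukoh, dodil → fadodil) add the prefix fa-.
So bimgah → fabimgah.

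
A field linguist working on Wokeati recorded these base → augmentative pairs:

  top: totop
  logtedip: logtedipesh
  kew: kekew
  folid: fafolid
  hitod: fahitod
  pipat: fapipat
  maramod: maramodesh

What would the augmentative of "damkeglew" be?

top and logtedip both end in -p yet inflect differently (totop, logtedipesh), so the final letter is not what conditions the rule; the number of vowels is.
"damkeglew" has 3 vowels. The stems with 3 vowels (logtedip → logtedipesh, maramod → maramodesh) add -esh.
So damkeglew → damkeglewesh.

damkeglewesh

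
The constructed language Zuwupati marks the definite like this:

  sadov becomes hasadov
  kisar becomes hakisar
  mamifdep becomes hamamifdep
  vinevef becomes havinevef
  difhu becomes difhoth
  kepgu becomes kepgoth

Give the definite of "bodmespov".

habodmespov

kisar and kepgu both begin with k- yet inflect differently (hakisar, kepgoth), so the first letter is not what conditions the rule; whether the stem ends in a vowel or a consonant is.
"bodmespov" ends in a consonant. The stems ending in a consonant (sadov → hasadov, kisar → hakisar, mamifdep → hamamifdep) add the prefix ha-.
The other pattern: stems ending in a vowel drop the final letter and add -oth.
So bodmespov → habodmespov.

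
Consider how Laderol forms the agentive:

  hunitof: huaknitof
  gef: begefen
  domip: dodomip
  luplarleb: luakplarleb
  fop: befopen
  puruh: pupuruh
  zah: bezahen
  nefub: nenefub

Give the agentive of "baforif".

zah and puruh both end in -h yet inflect differently (bezahen, pupuruh), so the final letter is not what conditions the rule; the number of vowels is.
"baforif" has 3 vowels. The stems with 3 vowels (hunitof → huaknitof, luplarleb → luakplarleb) insert -ak- after the first vowel.
The other patterns: stems with 1 vowel add be- … -en around the stem; stems with 2 vowels repeat the first consonant+vowel as a prefix.
So baforif → baakforif.

baakforif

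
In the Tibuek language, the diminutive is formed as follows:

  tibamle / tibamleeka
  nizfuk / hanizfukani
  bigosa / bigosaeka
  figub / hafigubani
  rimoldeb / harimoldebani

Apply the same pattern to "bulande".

bulandeeka

rimoldeb and tibamle both have last vowel 'e' yet inflect differently (harimoldebani, tibamleeka), so the last vowel is not what conditions the rule; whether the stem ends in a vowel or a consonant is.
"bulande" ends in a vowel. The stems ending in a vowel (tibamle → tibamleeka, bigosa → bigosaeka) add -eka.
So bulande → bulandeeka.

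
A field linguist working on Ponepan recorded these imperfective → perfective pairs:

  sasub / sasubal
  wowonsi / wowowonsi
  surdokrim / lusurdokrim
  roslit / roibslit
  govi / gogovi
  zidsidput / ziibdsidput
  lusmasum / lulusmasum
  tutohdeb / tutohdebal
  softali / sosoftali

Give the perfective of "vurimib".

softali and roslit both have last vowel 'i' yet inflect differently (sosoftali, roibslit), so the last vowel is not what conditions the rule; the final letter is.
"vurimib" ends in -b. The stems ending in -b (tutohdeb → tutohdebal, sasub → sasubal) add -al.
So vurimib → vurimibal.

vurimibal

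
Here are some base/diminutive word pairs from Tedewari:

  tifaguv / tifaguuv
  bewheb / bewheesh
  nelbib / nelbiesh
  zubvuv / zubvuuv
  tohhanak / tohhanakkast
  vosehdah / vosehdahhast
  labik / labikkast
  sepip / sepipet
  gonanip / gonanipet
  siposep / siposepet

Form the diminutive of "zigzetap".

"zigzetap" ends in -p. The stems ending in -p (sepip → sepipet, siposep → siposepet, gonanip → gonanipet) add -et.
The other patterns: stems ending in -v drop the final letter and add -uv; stems ending in -b drop the final letter and add -esh; stems ending in -h or -k double the final consonant and add -ast.
So zigzetap → zigzetapet.

zigzetapet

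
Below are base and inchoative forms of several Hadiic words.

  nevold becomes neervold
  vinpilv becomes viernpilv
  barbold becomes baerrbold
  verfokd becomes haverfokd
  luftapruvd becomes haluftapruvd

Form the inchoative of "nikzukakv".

hanikzukakv

"nikzukakv" has second-to-last letter 'k'. The one such stem in the data (verfokd → haverfokd) adds the prefix ha-, so the same rule applies.
The other pattern: stems whose second-to-last letter is 'l' insert -er- after the first vowel.
So nikzukakv → hanikzukakv.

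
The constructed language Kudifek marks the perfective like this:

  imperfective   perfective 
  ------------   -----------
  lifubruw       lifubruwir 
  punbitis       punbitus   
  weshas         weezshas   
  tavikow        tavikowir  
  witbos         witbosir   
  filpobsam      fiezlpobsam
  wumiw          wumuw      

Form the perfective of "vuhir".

punbitis and weshas both end in -s yet inflect differently (punbitus, weezshas), so the final letter is not what conditions the rule; the last vowel is.
"vuhir" has last vowel 'i'. The stems whose last vowel is 'i' (wumiw → wumuw, punbitis → punbitus) change the last vowel to 'u'.
The other patterns: stems whose last vowel is 'a' insert -ez- after the first vowel; stems whose last vowel is 'o' or 'u' add -ir.
So vuhir → vuhur.

vuhur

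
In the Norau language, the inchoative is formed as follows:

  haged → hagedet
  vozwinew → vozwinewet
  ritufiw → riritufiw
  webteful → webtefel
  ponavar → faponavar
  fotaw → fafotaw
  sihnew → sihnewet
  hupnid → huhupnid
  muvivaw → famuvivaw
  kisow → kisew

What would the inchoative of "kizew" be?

"kizew" has last vowel 'e'. The stems whose last vowel is 'e' (vozwinew → vozwinewet, sihnew → sihnewet, haged → hagedet) add -et.
So kizew → kizewet.

kizewet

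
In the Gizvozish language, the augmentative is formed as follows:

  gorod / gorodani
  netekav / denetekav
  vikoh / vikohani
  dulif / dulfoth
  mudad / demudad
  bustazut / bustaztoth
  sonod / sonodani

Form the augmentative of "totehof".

totehofani

mudad and gorod both end in -d yet inflect differently (demudad, gorodani), so the final letter is not what conditions the rule; the last vowel is.
"totehof" has last vowel 'o'. The stems whose last vowel is 'o' (vikoh → vikohani, gorod → gorodani, sonod → sonodani) add -ani.
So totehof → totehofani.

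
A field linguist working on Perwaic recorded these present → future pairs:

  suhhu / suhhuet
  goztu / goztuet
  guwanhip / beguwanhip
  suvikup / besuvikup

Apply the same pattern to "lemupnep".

"lemupnep" ends in -p. The stems ending in -p (guwanhip → beguwanhip, suvikup → besuvikup) add the prefix be-.
The other pattern: stems ending in -u add -et.
So lemupnep → belemupnep.

belemupnep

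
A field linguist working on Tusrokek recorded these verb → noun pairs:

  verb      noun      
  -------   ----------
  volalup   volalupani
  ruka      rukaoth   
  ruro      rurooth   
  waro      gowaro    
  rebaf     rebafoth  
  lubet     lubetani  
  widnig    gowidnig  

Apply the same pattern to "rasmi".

rasmioth

waro and ruro both end in -o yet inflect differently (gowaro, rurooth), so the final letter is not what conditions the rule; the first letter is.
"rasmi" begins with r-. The stems beginning with r- (rebaf → rebafoth, ruro → rurooth, ruka → rukaoth) add -oth.
The other patterns: stems beginning with w- add the prefix go-; stems beginning with l- or v- add -ani.
So rasmi → rasmioth.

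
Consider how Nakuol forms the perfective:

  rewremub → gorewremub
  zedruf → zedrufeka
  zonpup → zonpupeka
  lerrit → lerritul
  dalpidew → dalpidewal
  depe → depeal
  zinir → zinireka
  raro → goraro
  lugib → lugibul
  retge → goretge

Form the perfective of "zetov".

lugib and rewremub both end in -b yet inflect differently (lugibul, gorewremub), so the final letter is not what conditions the rule; the first letter is.
"zetov" begins with z-. The stems beginning with z- (zedruf → zedrufeka, zonpup → zonpupeka, zinir → zinireka) add -eka.
So zetov → zetoveka.

zetoveka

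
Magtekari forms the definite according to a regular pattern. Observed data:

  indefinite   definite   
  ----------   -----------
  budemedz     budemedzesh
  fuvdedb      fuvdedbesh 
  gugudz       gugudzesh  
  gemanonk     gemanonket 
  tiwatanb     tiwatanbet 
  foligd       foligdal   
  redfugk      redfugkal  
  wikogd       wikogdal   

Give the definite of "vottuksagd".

fuvdedb and tiwatanb both end in -b yet inflect differently (fuvdedbesh, tiwatanbet), so the final letter is not what conditions the rule; the second-to-last letter is.
"vottuksagd" has second-to-last letter 'g'. The stems whose second-to-last letter is 'g' (foligd → foligdal, redfugk → redfugkal, wikogd → wikogdal) add -al.
So vottuksagd → vottuksagdal.

vottuksagdal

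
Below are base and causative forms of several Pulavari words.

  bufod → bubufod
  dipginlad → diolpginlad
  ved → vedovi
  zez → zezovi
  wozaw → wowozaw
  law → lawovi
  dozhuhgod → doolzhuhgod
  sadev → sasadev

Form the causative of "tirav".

ved and bufod both end in -d yet inflect differently (vedovi, bubufod), so the final letter is not what conditions the rule; the number of vowels is.
"tirav" has 2 vowels. The stems with 2 vowels (sadev → sasadev, bufod → bubufod, wozaw → wowozaw) repeat the first consonant+vowel as a prefix.
The other patterns: stems with 1 vowel add -ovi; stems with 3 vowels insert -ol- after the first vowel.
So tirav → titirav.

titirav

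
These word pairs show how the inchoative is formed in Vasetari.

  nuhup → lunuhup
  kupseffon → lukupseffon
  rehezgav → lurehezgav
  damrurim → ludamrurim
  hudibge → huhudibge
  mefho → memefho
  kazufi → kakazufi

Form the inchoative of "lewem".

lulewem

kupseffon and mefho both have last vowel 'o' yet inflect differently (lukupseffon, memefho), so the last vowel is not what conditions the rule; whether the stem ends in a vowel or a consonant is.
"lewem" ends in a consonant. The stems ending in a consonant (nuhup → lunuhup, kupseffon → lukupseffon, rehezgav → lurehezgav) add the prefix lu-.
The other pattern: stems ending in a vowel repeat the first consonant+vowel as a prefix.
So lewem → lulewem.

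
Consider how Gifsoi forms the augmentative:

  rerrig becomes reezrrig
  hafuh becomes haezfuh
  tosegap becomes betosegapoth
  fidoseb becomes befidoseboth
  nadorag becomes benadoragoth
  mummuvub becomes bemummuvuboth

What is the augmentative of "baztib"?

baezztib

"baztib" has 2 vowels. The stems with 2 vowels (rerrig → reezrrig, hafuh → haezfuh) insert -ez- after the first vowel.
The other pattern: stems with 3 vowels add be- … -oth around the stem.
So baztib → baezztib.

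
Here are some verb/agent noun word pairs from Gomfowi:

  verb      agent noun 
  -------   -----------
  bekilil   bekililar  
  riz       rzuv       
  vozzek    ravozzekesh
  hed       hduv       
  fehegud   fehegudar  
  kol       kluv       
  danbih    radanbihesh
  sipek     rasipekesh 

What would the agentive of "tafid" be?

ratafidesh

hed and fehegud both end in -d yet inflect differently (hduv, fehegudar), so the final letter is not what conditions the rule; the number of vowels is.
"tafid" has 2 vowels. The stems with 2 vowels (sipek → rasipekesh, danbih → radanbihesh, vozzek → ravozzekesh) add ra- … -esh around the stem.
The other patterns: stems with 1 vowel delete the last vowel and add -uv; stems with 3 vowels add -ar.
So tafid → ratafidesh.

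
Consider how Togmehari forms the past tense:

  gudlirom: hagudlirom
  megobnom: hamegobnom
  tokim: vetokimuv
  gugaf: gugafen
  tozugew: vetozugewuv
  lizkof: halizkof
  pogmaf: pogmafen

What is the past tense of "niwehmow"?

haniwehmow

"niwehmow" has last vowel 'o'. The stems whose last vowel is 'o' (lizkof → halizkof, gudlirom → hagudlirom, megobnom → hamegobnom) add the prefix ha-.
The other patterns: stems whose last vowel is 'a' add -en; stems whose last vowel is 'e' or 'i' add ve- … -uv around the stem.
So niwehmow → haniwehmow.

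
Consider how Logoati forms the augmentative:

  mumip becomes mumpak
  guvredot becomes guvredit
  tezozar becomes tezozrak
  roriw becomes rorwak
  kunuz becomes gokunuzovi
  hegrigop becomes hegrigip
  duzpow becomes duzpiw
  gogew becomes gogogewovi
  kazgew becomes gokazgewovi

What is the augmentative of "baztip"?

baztpak

kazgew and duzpow both end in -w yet inflect differently (gokazgewovi, duzpiw), so the final letter is not what conditions the rule; the last vowel is.
"baztip" has last vowel 'i'. The stems whose last vowel is 'i' (mumip → mumpak, roriw → rorwak) delete the last vowel and add -ak.
So baztip → baztpak.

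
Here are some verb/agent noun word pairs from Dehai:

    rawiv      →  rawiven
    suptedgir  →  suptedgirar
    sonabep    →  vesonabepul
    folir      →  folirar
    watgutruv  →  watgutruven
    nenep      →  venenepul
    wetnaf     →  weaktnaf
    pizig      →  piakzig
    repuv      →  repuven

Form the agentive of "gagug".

suptedgir and rawiv both have last vowel 'i' yet inflect differently (suptedgirar, rawiven), so the last vowel is not what conditions the rule; the final letter is.
"gagug" ends in -g. The one such stem in the data (pizig → piakzig) inserts -ak- after the first vowel (as does wetnaf), so the same rule applies.
The other patterns: stems ending in -r add -ar; stems ending in -p add ve- … -ul around the stem; stems ending in -v add -en.
So gagug → gaakgug.

gaakgug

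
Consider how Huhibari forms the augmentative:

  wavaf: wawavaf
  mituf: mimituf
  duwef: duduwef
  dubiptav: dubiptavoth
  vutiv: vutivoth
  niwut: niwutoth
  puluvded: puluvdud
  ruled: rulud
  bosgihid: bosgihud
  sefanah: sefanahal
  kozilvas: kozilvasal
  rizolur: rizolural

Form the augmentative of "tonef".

totonef

wavaf and dubiptav both have last vowel 'a' yet inflect differently (wawavaf, dubiptavoth), so the last vowel is not what conditions the rule; the final letter is.
"tonef" ends in -f. The stems ending in -f (wavaf → wawavaf, mituf → mimituf, duwef → duduwef) repeat the first consonant+vowel as a prefix.
The other patterns: stems ending in -t or -v add -oth; stems ending in -d change the last vowel to 'u'; stems ending in -h, -r or -s add -al.
So tonef → totonef.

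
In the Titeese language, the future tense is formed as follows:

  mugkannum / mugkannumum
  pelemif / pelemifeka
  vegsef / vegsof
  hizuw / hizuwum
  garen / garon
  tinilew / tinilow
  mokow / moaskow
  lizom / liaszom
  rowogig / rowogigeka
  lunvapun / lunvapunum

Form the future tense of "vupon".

vuaspon

pelemif and vegsef both end in -f yet inflect differently (pelemifeka, vegsof), so the final letter is not what conditions the rule; the last vowel is.
"vupon" has last vowel 'o'. The stems whose last vowel is 'o' (mokow → moaskow, lizom → liaszom) insert -as- after the first vowel.
The other patterns: stems whose last vowel is 'i' add -eka; stems whose last vowel is 'e' change the last vowel to 'o'; stems whose last vowel is 'u' add -um.
So vupon → vuaspon.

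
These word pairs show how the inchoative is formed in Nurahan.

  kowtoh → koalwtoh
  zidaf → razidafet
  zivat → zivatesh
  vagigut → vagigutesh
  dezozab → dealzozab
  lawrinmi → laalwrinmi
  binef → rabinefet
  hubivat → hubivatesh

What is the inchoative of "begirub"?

zidaf and zivat both have last vowel 'a' yet inflect differently (razidafet, zivatesh), so the last vowel is not what conditions the rule; the final letter is.
"begirub" ends in -b. The one such stem in the data (dezozab → dealzozab) inserts -al- after the first vowel (as do lawrinmi, kowtoh), so the same rule applies.
The other patterns: stems ending in -f add ra- … -et around the stem; stems ending in -t add -esh.
So begirub → bealgirub.

bealgirub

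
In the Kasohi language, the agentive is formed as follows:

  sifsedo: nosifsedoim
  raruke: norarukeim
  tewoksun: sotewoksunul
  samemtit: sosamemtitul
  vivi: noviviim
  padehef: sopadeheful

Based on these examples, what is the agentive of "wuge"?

vivi and samemtit both have last vowel 'i' yet inflect differently (noviviim, sosamemtitul), so the last vowel is not what conditions the rule; whether the stem ends in a vowel or a consonant is.
"wuge" ends in a vowel. The stems ending in a vowel (sifsedo → nosifsedoim, raruke → norarukeim, vivi → noviviim) add no- … -im around the stem.
So wuge → nowugeim.

nowugeim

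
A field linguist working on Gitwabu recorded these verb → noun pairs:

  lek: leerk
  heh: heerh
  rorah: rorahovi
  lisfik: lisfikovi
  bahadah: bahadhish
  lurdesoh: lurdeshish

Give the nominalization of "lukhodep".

heh and rorah both end in -h yet inflect differently (heerh, rorahovi), so the final letter is not what conditions the rule; the number of vowels is.
"lukhodep" has 3 vowels. The stems with 3 vowels (bahadah → bahadhish, lurdesoh → lurdeshish) delete the last vowel and add -ish.
So lukhodep → lukhodpish.

lukhodpish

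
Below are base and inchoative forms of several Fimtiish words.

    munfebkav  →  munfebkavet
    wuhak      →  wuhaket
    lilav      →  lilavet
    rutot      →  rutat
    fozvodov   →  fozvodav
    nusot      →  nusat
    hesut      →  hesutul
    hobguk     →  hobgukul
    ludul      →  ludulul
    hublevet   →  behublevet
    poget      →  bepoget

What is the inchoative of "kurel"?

bekurel

munfebkav and fozvodov both end in -v yet inflect differently (munfebkavet, fozvodav), so the final letter is not what conditions the rule; the last vowel is.
"kurel" has last vowel 'e'. The stems whose last vowel is 'e' (hublevet → behublevet, poget → bepoget) add the prefix be-.
The other patterns: stems whose last vowel is 'a' add -et; stems whose last vowel is 'o' change the last vowel to 'a'; stems whose last vowel is 'u' add -ul.
So kurel → bekurel.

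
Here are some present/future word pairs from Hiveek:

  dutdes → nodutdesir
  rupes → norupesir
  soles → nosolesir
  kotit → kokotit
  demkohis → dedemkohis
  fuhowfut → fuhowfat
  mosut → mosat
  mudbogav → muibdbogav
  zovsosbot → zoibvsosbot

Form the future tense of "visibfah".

dutdes and demkohis both end in -s yet inflect differently (nodutdesir, dedemkohis), so the final letter is not what conditions the rule; the last vowel is.
"visibfah" has last vowel 'a'. The one such stem in the data (mudbogav → muibdbogav) inserts -ib- after the first vowel (as does zovsosbot), so the same rule applies.
So visibfah → viibsibfah.

viibsibfah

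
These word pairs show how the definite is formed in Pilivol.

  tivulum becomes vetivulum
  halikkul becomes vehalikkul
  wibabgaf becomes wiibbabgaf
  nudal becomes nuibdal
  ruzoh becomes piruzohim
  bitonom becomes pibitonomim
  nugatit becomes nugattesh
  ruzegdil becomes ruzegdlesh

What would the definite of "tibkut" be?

halikkul and nudal both end in -l yet inflect differently (vehalikkul, nuibdal), so the final letter is not what conditions the rule; the last vowel is.
"tibkut" has last vowel 'u'. The stems whose last vowel is 'u' (tivulum → vetivulum, halikkul → vehalikkul) add the prefix ve-.
The other patterns: stems whose last vowel is 'a' insert -ib- after the first vowel; stems whose last vowel is 'o' add pi- … -im around the stem; stems whose last vowel is 'i' delete the last vowel and add -esh.
So tibkut → vetibkut.

vetibkut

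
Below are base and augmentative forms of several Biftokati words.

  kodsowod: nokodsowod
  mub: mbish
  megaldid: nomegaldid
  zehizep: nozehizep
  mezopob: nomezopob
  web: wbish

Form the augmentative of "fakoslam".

nofakoslam

"fakoslam" has 3 vowels. The stems with 3 vowels (mezopob → nomezopob, megaldid → nomegaldid, zehizep → nozehizep) add the prefix no-.
So fakoslam → nofakoslam.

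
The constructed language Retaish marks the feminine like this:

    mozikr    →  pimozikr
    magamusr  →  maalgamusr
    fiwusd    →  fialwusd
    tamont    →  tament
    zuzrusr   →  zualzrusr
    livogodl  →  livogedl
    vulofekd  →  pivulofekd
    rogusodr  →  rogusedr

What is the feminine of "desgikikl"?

pidesgikikl

mozikr and magamusr both end in -r yet inflect differently (pimozikr, maalgamusr), so the final letter is not what conditions the rule; the second-to-last letter is.
"desgikikl" has second-to-last letter 'k'. The stems whose second-to-last letter is 'k' (mozikr → pimozikr, vulofekd → pivulofekd) add the prefix pi-.
So desgikikl → pidesgikikl.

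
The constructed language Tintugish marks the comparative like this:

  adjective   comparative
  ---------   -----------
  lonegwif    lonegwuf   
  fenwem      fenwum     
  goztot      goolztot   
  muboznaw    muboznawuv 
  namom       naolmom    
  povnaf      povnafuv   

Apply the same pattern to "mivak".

lonegwif and povnaf both end in -f yet inflect differently (lonegwuf, povnafuv), so the final letter is not what conditions the rule; the last vowel is.
"mivak" has last vowel 'a'. The stems whose last vowel is 'a' (muboznaw → muboznawuv, povnaf → povnafuv) add -uv.
So mivak → mivakuv.

mivakuv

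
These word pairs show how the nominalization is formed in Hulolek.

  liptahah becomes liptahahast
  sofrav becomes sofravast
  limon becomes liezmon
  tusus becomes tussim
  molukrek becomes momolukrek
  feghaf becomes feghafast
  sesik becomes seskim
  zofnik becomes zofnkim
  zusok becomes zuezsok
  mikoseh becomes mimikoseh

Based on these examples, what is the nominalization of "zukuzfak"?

zukuzfakast

"zukuzfak" has last vowel 'a'. The stems whose last vowel is 'a' (feghaf → feghafast, liptahah → liptahahast, sofrav → sofravast) add -ast.
So zukuzfak → zukuzfakast.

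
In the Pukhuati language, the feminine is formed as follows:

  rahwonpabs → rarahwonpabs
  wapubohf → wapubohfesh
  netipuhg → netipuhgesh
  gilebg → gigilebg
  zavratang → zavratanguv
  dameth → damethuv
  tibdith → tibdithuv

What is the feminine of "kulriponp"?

kulriponpuv

zavratang and netipuhg both end in -g yet inflect differently (zavratanguv, netipuhgesh), so the final letter is not what conditions the rule; the second-to-last letter is.
"kulriponp" has second-to-last letter 'n'. The one such stem in the data (zavratang → zavratanguv) adds -uv, so the same rule applies.
The other patterns: stems whose second-to-last letter is 'h' add -esh; stems whose second-to-last letter is 'b' repeat the first consonant+vowel as a prefix.
So kulriponp → kulriponpuv.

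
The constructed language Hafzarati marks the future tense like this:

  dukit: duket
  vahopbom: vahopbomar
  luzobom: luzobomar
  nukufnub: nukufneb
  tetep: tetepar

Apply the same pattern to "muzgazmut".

muzgazmet

nukufnub and luzobom both have 3 vowels yet inflect differently (nukufneb, luzobomar), so the number of vowels is not what conditions the rule; the final letter is.
"muzgazmut" ends in -t. The one such stem in the data (dukit → duket) changes the last vowel to 'e' (as does nukufnub), so the same rule applies.
The other pattern: stems ending in -m or -p add -ar.
So muzgazmut → muzgazmet.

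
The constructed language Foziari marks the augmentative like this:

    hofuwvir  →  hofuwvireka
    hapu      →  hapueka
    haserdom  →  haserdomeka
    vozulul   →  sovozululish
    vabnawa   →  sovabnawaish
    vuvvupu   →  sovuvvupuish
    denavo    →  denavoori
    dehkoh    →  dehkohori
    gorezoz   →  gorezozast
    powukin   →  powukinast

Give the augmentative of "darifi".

darifiori

hapu and vuvvupu both end in -u yet inflect differently (hapueka, sovuvvupuish), so the final letter is not what conditions the rule; the first letter is.
"darifi" begins with d-. The stems beginning with d- (denavo → denavoori, dehkoh → dehkohori) add -ori.
The other patterns: stems beginning with h- add -eka; stems beginning with v- add so- … -ish around the stem; stems beginning with g- or p- add -ast.
So darifi → darifiori.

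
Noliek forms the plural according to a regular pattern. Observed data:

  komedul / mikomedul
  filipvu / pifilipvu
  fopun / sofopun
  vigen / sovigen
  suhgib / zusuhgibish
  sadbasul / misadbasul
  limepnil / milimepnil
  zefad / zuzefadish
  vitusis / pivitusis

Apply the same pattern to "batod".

fopun and komedul both have last vowel 'u' yet inflect differently (sofopun, mikomedul), so the last vowel is not what conditions the rule; the final letter is.
"batod" ends in -d. The one such stem in the data (zefad → zuzefadish) adds zu- … -ish around the stem, so the same rule applies.
So batod → zubatodish.

zubatodish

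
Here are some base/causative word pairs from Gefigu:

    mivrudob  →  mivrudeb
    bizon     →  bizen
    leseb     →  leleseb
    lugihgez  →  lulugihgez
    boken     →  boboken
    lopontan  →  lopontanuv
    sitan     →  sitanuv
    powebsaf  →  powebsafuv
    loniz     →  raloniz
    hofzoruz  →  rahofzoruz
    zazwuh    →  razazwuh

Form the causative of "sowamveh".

"sowamveh" has last vowel 'e'. The stems whose last vowel is 'e' (leseb → leleseb, lugihgez → lulugihgez, boken → boboken) repeat the first consonant+vowel as a prefix.
The other patterns: stems whose last vowel is 'o' change the last vowel to 'e'; stems whose last vowel is 'a' add -uv; stems whose last vowel is 'i' or 'u' add the prefix ra-.
So sowamveh → sosowamveh.

sosowamveh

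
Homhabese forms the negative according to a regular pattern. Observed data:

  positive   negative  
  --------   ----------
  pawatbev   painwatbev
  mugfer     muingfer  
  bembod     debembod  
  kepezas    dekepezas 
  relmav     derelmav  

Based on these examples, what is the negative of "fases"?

fainses

pawatbev and relmav both end in -v yet inflect differently (painwatbev, derelmav), so the final letter is not what conditions the rule; the last vowel is.
"fases" has last vowel 'e'. The stems whose last vowel is 'e' (pawatbev → painwatbev, mugfer → muingfer) insert -in- after the first vowel.
The other pattern: stems whose last vowel is 'a' or 'o' add the prefix de-.
So fases → fainses.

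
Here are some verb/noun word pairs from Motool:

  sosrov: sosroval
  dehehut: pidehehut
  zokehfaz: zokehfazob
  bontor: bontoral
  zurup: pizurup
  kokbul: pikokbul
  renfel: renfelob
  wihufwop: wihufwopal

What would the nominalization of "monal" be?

wihufwop and zurup both end in -p yet inflect differently (wihufwopal, pizurup), so the final letter is not what conditions the rule; the last vowel is.
"monal" has last vowel 'a'. The one such stem in the data (zokehfaz → zokehfazob) adds -ob, so the same rule applies.
The other patterns: stems whose last vowel is 'o' add -al; stems whose last vowel is 'u' add the prefix pi-.
So monal → monalob.

monalob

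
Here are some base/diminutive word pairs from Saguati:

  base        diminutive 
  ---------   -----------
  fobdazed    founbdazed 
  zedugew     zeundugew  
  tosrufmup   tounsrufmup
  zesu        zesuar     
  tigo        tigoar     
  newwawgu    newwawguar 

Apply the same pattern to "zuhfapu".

zuhfapuar

tosrufmup and zesu both have last vowel 'u' yet inflect differently (tounsrufmup, zesuar), so the last vowel is not what conditions the rule; whether the stem ends in a vowel or a consonant is.
"zuhfapu" ends in a vowel. The stems ending in a vowel (zesu → zesuar, tigo → tigoar, newwawgu → newwawguar) add -ar.
So zuhfapu → zuhfapuar.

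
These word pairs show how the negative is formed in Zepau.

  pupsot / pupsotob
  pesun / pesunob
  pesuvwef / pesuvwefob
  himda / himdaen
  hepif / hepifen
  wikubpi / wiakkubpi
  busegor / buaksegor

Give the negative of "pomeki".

pomekiob

pesuvwef and hepif both end in -f yet inflect differently (pesuvwefob, hepifen), so the final letter is not what conditions the rule; the first letter is.
"pomeki" begins with p-. The stems beginning with p- (pupsot → pupsotob, pesun → pesunob, pesuvwef → pesuvwefob) add -ob.
The other patterns: stems beginning with h- add -en; stems beginning with b- or w- insert -ak- after the first vowel.
So pomeki → pomekiob.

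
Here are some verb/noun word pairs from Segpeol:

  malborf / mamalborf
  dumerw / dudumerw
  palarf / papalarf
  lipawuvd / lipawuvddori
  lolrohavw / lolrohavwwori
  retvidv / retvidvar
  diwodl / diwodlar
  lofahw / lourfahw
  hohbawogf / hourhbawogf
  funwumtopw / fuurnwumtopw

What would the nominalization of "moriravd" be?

dumerw and lolrohavw both end in -w yet inflect differently (dudumerw, lolrohavwwori), so the final letter is not what conditions the rule; the second-to-last letter is.
"moriravd" has second-to-last letter 'v'. The stems whose second-to-last letter is 'v' (lipawuvd → lipawuvddori, lolrohavw → lolrohavwwori) double the final consonant and add -ori.
So moriravd → moriravddori.

moriravddori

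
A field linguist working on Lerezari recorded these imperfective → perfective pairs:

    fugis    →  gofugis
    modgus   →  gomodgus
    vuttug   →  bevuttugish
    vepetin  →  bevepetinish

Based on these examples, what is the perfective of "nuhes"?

gonuhes

modgus and vuttug both have last vowel 'u' yet inflect differently (gomodgus, bevuttugish), so the last vowel is not what conditions the rule; the final letter is.
"nuhes" ends in -s. The stems ending in -s (fugis → gofugis, modgus → gomodgus) add the prefix go-.
The other pattern: stems ending in -g or -n add be- … -ish around the stem.
So nuhes → gonuhes.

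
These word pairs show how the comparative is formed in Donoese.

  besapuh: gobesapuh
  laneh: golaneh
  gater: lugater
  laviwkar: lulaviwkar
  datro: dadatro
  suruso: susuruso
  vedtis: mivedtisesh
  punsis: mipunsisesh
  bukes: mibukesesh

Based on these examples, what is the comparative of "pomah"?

gopomah

laneh and gater both have last vowel 'e' yet inflect differently (golaneh, lugater), so the last vowel is not what conditions the rule; the final letter is.
"pomah" ends in -h. The stems ending in -h (besapuh → gobesapuh, laneh → golaneh) add the prefix go-.
The other patterns: stems ending in -r add the prefix lu-; stems ending in -o repeat the first consonant+vowel as a prefix; stems ending in -s add mi- … -esh around the stem.
So pomah → gopomah.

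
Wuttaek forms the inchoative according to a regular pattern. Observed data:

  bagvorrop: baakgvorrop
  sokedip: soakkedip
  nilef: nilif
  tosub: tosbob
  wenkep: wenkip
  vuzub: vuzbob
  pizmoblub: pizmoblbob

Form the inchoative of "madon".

"madon" has last vowel 'o'. The one such stem in the data (bagvorrop → baakgvorrop) inserts -ak- after the first vowel (as does sokedip), so the same rule applies.
The other patterns: stems whose last vowel is 'u' delete the last vowel and add -ob; stems whose last vowel is 'e' change the last vowel to 'i'.
So madon → maakdon.

maakdon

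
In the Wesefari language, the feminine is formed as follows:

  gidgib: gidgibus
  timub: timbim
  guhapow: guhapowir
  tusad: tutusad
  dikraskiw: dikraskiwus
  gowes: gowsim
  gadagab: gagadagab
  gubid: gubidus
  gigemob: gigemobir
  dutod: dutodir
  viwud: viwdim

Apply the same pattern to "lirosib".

"lirosib" has last vowel 'i'. The stems whose last vowel is 'i' (dikraskiw → dikraskiwus, gidgib → gidgibus, gubid → gubidus) add -us.
The other patterns: stems whose last vowel is 'a' repeat the first consonant+vowel as a prefix; stems whose last vowel is 'o' add -ir; stems whose last vowel is 'e' or 'u' delete the last vowel and add -im.
So lirosib → lirosibus.

lirosibus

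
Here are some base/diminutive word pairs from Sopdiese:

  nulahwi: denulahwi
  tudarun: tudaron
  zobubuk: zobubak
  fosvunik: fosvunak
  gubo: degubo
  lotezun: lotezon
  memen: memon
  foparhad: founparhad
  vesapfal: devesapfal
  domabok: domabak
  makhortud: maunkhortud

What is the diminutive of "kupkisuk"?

kupkisak

"kupkisuk" ends in -k. The stems ending in -k (domabok → domabak, zobubuk → zobubak, fosvunik → fosvunak) change the last vowel to 'a'.
The other patterns: stems ending in -d insert -un- after the first vowel; stems ending in -n change the last vowel to 'o'; stems ending in -i, -l or -o add the prefix de-.
So kupkisuk → kupkisak.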